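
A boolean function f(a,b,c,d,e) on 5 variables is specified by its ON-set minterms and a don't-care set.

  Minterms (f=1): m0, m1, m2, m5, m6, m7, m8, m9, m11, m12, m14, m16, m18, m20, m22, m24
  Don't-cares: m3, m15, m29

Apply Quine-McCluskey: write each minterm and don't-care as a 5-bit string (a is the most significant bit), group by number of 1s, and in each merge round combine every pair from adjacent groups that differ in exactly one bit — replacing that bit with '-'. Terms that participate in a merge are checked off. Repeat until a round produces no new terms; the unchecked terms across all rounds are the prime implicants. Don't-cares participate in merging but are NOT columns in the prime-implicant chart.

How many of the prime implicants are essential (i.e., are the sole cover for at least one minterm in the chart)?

3

size-2^0 implicants → 00000(✓)  00001(✓)  00010(✓)  00011(✓)  00101(✓)  00110(✓)  00111(✓)  01000(✓)  01001(✓)  01011(✓)  01100(✓)  01110(✓)  01111(✓)  10000(✓)  10010(✓)  10100(✓)  10110(✓)  11000(✓)  11101
size-2^1 implicants → -0000(✓)  -0010(✓)  -0110(✓)  -1000(✓)  0-000(✓)  0-001(✓)  0-011(✓)  0-110(✓)  0-111(✓)  00-01(✓)  00-10(✓)  00-11(✓)  000-0(✓)  000-1(✓)  0000-(✓)  0001-(✓)  001-1(✓)  0011-(✓)  01-00  01-11(✓)  010-1(✓)  0100-(✓)  011-0  0111-(✓)  1-000(✓)  10-00(✓)  10-10(✓)  100-0(✓)  101-0(✓)
size-2^2 implicants → --000  -0-10  -00-0  0--11  0-0-1  0-00-  0-11-  00--1  00-1-  000--  10--0
Unchecked terms (primes): --000, -0-10, -00-0, 0--11, 0-0-1, 0-00-, 0-11-, 00--1, 00-1-, 000--, 01-00, 011-0, 10--0, 11101
Minterm coverage:
  m0 ⊆ --000,-00-0,0-00-,000--
  m1 ⊆ 0-0-1,0-00-,00--1,000--
  m2 ⊆ -0-10,-00-0,00-1-,000--
  m5 ⊆ 00--1 [E]
  m6 ⊆ -0-10,0-11-,00-1-
  m7 ⊆ 0--11,0-11-,00--1,00-1-
  m8 ⊆ --000,0-00-,01-00
  m9 ⊆ 0-0-1,0-00-
  m11 ⊆ 0--11,0-0-1
  m12 ⊆ 01-00,011-0
  m14 ⊆ 0-11-,011-0
  m16 ⊆ --000,-00-0,10--0
  m18 ⊆ -0-10,-00-0,10--0
  m20 ⊆ 10--0 [E]
  m22 ⊆ -0-10,10--0
  m24 ⊆ --000 [E]
E = {--000, 00--1, 10--0}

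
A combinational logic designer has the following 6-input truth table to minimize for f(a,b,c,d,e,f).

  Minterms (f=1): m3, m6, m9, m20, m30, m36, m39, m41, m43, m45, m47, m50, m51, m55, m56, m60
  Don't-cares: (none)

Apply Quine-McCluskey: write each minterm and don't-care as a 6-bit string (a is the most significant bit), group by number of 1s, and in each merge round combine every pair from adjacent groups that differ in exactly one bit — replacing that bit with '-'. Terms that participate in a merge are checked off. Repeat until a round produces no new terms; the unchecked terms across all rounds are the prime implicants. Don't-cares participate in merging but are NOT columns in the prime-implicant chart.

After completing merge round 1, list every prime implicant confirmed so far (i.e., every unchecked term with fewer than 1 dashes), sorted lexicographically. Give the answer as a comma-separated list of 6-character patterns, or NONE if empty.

000011, 000110, 010100, 011110, 100100

Round 0: 000011 000110 001001✓ 010100 011110 100100 100111✓ 101001✓ 101011✓ 101101✓ 101111✓ 110010✓ 110011✓ 110111✓ 111000✓ 111100✓
Round 1: -01001 1-0111 10-111 101-01✓ 101-11✓ 1010-1✓ 1011-1✓ 110-11 11001- 111-00
Round 2: 101--1
PIs = {-01001, 000011, 000110, 010100, 011110, 1-0111, 10-111, 100100, 101--1, 110-11, 11001-, 111-00}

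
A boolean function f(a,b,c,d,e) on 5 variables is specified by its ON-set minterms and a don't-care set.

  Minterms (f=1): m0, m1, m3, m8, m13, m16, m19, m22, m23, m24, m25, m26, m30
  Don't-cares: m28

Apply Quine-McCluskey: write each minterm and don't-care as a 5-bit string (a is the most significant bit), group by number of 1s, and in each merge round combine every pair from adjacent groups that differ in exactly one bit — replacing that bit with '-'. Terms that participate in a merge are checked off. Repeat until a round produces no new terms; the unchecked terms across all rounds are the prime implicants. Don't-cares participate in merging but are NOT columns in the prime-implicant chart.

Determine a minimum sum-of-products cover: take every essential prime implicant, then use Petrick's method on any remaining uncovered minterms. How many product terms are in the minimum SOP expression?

7

size-2^0 implicants → 00000(✓)  00001(✓)  00011(✓)  01000(✓)  01101  10000(✓)  10011(✓)  10110(✓)  10111(✓)  11000(✓)  11001(✓)  11010(✓)  11100(✓)  11110(✓)
size-2^1 implicants → -0000(✓)  -0011  -1000(✓)  0-000(✓)  000-1  0000-  1-000(✓)  1-110  10-11  1011-  11-00(✓)  11-10(✓)  110-0(✓)  1100-  111-0(✓)
size-2^2 implicants → --000  11--0
Unchecked terms (primes): --000, -0011, 000-1, 0000-, 01101, 1-110, 10-11, 1011-, 11--0, 1100-
Minterm coverage:
  m0 ⊆ --000,0000-
  m1 ⊆ 000-1,0000-
  m3 ⊆ -0011,000-1
  m8 ⊆ --000 [E]
  m13 ⊆ 01101 [E]
  m16 ⊆ --000 [E]
  m19 ⊆ -0011,10-11
  m22 ⊆ 1-110,1011-
  m23 ⊆ 10-11,1011-
  m24 ⊆ --000,11--0,1100-
  m25 ⊆ 1100- [E]
  m26 ⊆ 11--0 [E]
  m30 ⊆ 1-110,11--0
E = {--000, 01101, 11--0, 1100-}
Petrick residual → -0011, 000-1, 1011-
Cover = c'd'e' + b'c'de + a'b'c'e + a'bcd'e + ab'cd + abe' + abc'd'  |cover|=7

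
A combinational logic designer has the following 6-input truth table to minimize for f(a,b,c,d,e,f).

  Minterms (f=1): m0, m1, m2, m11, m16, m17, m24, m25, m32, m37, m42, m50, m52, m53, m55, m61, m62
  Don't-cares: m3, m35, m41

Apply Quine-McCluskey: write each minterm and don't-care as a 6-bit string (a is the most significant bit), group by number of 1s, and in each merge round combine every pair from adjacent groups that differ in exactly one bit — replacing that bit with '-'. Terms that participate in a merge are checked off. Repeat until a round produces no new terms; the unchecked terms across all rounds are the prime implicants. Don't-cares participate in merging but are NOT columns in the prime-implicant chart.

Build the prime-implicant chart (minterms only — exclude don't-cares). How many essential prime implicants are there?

11

Round 0: 000000✓ 000001✓ 000010✓ 000011✓ 001011✓ 010000✓ 010001✓ 011000✓ 011001✓ 100000✓ 100011✓ 100101✓ 101001 101010 110010 110100✓ 110101✓ 110111✓ 111101✓ 111110
Round 1: -00000 -00011 0-0000✓ 0-0001✓ 00-011 0000-0✓ 0000-1✓ 00000-✓ 00001-✓ 01-000✓ 01-001✓ 01000-✓ 01100-✓ 1-0101 11-101 1101-1 11010-
Round 2: 0-000- 0000-- 01-00-
PIs = {-00000, -00011, 0-000-, 00-011, 0000--, 01-00-, 1-0101, 101001, 101010, 11-101, 110010, 1101-1, 11010-, 111110}
Coverage chart:
  m0: -00000,0-000-,0000--
  m1: 0-000-,0000--
  m2: 0000-- ←essential
  m11: 00-011 ←essential
  m16: 0-000-,01-00-
  m17: 0-000-,01-00-
  m24: 01-00- ←essential
  m25: 01-00- ←essential
  m32: -00000 ←essential
  m37: 1-0101 ←essential
  m42: 101010 ←essential
  m50: 110010 ←essential
  m52: 11010- ←essential
  m53: 1-0101,11-101,1101-1,11010-
  m55: 1101-1 ←essential
  m61: 11-101 ←essential
  m62: 111110 ←essential
Essential: -00000, 00-011, 0000--, 01-00-, 1-0101, 101010, 11-101, 110010, 1101-1, 11010-, 111110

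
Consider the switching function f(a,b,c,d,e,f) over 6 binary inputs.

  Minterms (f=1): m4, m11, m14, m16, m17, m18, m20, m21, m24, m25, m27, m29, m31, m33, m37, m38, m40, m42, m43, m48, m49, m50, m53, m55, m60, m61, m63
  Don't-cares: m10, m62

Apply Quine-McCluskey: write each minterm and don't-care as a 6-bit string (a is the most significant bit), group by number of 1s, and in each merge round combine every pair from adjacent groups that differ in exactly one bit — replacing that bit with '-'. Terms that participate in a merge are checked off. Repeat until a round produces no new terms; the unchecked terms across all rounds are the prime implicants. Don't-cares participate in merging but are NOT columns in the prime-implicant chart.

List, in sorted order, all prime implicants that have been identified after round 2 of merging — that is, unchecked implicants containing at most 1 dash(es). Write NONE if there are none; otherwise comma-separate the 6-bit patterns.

size-2^0 implicants → 000100(✓)  001010(✓)  001011(✓)  001110(✓)  010000(✓)  010001(✓)  010010(✓)  010100(✓)  010101(✓)  011000(✓)  011001(✓)  011011(✓)  011101(✓)  011111(✓)  100001(✓)  100101(✓)  100110  101000(✓)  101010(✓)  101011(✓)  110000(✓)  110001(✓)  110010(✓)  110101(✓)  110111(✓)  111100(✓)  111101(✓)  111110(✓)  111111(✓)
size-2^1 implicants → -01010(✓)  -01011(✓)  -10000(✓)  -10001(✓)  -10010(✓)  -10101(✓)  -11101(✓)  -11111(✓)  0-0100  0-1011  001-10  00101-(✓)  01-000(✓)  01-001(✓)  01-101(✓)  010-00(✓)  010-01(✓)  0100-0(✓)  01000-(✓)  01010-(✓)  011-01(✓)  011-11(✓)  0110-1(✓)  01100-(✓)  0111-1(✓)  1-0001(✓)  1-0101(✓)  100-01(✓)  1010-0  10101-(✓)  11-101(✓)  11-111(✓)  110-01(✓)  1100-0(✓)  11000-(✓)  1101-1(✓)  1111-0(✓)  1111-1(✓)  11110-(✓)  11111-(✓)
size-2^2 implicants → -0101-  -1-101  -10-01  -100-0  -1000-  -111-1  01--01  01-00-  010-0-  011--1  1-0-01  11-1-1  1111--
Unchecked terms (primes): -0101-, -1-101, -10-01, -100-0, -1000-, -111-1, 0-0100, 0-1011, 001-10, 01--01, 01-00-, 010-0-, 011--1, 1-0-01, 100110, 1010-0, 11-1-1, 1111--

0-0100, 0-1011, 001-10, 100110, 1010-0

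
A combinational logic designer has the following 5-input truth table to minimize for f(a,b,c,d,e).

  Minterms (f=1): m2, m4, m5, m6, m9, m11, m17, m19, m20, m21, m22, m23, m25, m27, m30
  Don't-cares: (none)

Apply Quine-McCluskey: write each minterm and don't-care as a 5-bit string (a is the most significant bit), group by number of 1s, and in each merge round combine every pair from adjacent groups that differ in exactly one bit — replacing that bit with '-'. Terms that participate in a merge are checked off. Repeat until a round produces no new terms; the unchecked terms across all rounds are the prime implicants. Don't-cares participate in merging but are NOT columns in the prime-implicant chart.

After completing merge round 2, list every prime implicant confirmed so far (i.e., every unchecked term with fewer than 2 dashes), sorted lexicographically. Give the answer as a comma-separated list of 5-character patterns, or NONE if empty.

00-10, 1-110

Round 0: 00010✓ 00100✓ 00101✓ 00110✓ 01001✓ 01011✓ 10001✓ 10011✓ 10100✓ 10101✓ 10110✓ 10111✓ 11001✓ 11011✓ 11110✓
Round 1: -0100✓ -0101✓ -0110✓ -1001✓ -1011✓ 00-10 001-0✓ 0010-✓ 010-1✓ 1-001✓ 1-011✓ 1-110 10-01✓ 10-11✓ 100-1✓ 101-0✓ 101-1✓ 1010-✓ 1011-✓ 110-1✓
Round 2: -01-0 -010- -10-1 1-0-1 10--1 101--
PIs = {-01-0, -010-, -10-1, 00-10, 1-0-1, 1-110, 10--1, 101--}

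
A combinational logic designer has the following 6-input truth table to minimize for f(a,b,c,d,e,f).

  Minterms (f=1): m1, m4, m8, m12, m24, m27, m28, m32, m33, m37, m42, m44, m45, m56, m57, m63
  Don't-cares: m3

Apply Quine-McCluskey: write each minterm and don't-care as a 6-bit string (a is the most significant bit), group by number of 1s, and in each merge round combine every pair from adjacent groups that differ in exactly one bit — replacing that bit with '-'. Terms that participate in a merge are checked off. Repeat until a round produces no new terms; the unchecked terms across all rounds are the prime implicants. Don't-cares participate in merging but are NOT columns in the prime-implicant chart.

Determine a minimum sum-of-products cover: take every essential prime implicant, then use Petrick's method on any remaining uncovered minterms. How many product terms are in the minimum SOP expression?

10

[col 0] 000001*, 000011*, 000100*, 001000*, 001100*, 011000*, 011011, 011100*, 100000*, 100001*, 100101*, 101010, 101100*, 101101*, 111000*, 111001*, 111111
[col 1] -00001, -01100, -11000, 0-1000*, 0-1100*, 00-100, 0000-1, 001-00*, 011-00*, 10-101, 100-01, 10000-, 10110-, 11100-
[col 2] 0-1-00
Prime implicants: -00001, -01100, -11000, 0-1-00, 00-100, 0000-1, 011011, 10-101, 100-01, 10000-, 101010, 10110-, 11100-, 111111
PI chart (minterm → PIs covering it):
  1 | -00001,0000-1
  4 | 00-100  (sole → essential)
  8 | 0-1-00  (sole → essential)
  12 | -01100,0-1-00,00-100
  24 | -11000,0-1-00
  27 | 011011  (sole → essential)
  28 | 0-1-00  (sole → essential)
  32 | 10000-  (sole → essential)
  33 | -00001,100-01,10000-
  37 | 10-101,100-01
  42 | 101010  (sole → essential)
  44 | -01100,10110-
  45 | 10-101,10110-
  56 | -11000,11100-
  57 | 11100-  (sole → essential)
  63 | 111111  (sole → essential)
Essential prime implicants: 0-1-00, 00-100, 011011, 10000-, 101010, 11100-, 111111
Petrick residual → -00001, -01100, 10-101
Minimum SOP uses 10 PIs: b'c'd'e'f + b'cde'f' + a'ce'f' + a'b'de'f' + a'bcd'ef + ab'de'f + ab'c'd'e' + ab'cd'ef' + abcd'e' + abcdef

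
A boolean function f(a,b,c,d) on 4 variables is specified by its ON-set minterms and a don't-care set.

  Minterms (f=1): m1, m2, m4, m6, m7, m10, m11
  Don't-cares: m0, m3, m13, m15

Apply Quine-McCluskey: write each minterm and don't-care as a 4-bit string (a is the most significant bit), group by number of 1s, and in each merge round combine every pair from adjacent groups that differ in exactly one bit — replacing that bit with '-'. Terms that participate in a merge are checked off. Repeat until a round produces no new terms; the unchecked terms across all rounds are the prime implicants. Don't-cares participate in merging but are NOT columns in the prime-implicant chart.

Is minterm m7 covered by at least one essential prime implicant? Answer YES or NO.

size-2^0 implicants → 0000(✓)  0001(✓)  0010(✓)  0011(✓)  0100(✓)  0110(✓)  0111(✓)  1010(✓)  1011(✓)  1101(✓)  1111(✓)
size-2^1 implicants → -010(✓)  -011(✓)  -111(✓)  0-00(✓)  0-10(✓)  0-11(✓)  00-0(✓)  00-1(✓)  000-(✓)  001-(✓)  01-0(✓)  011-(✓)  1-11(✓)  101-(✓)  11-1
size-2^2 implicants → --11  -01-  0--0  0-1-  00--
Unchecked terms (primes): --11, -01-, 0--0, 0-1-, 00--, 11-1
Minterm coverage:
  m1 ⊆ 00-- [E]
  m2 ⊆ -01-,0--0,0-1-,00--
  m4 ⊆ 0--0 [E]
  m6 ⊆ 0--0,0-1-
  m7 ⊆ --11,0-1-
  m10 ⊆ -01- [E]
  m11 ⊆ --11,-01-
E = {-01-, 0--0, 00--}

NO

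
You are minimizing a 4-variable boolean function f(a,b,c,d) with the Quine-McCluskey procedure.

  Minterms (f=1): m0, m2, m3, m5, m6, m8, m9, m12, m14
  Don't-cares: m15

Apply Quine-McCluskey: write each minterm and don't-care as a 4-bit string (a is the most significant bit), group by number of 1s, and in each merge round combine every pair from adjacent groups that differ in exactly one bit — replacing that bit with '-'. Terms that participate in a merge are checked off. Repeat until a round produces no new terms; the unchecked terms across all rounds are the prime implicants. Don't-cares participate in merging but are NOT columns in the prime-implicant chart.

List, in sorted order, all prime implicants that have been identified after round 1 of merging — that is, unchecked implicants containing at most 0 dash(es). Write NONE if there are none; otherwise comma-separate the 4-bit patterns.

[col 0] 0000*, 0010*, 0011*, 0101, 0110*, 1000*, 1001*, 1100*, 1110*, 1111*
[col 1] -000, -110, 0-10, 00-0, 001-, 1-00, 100-, 11-0, 111-
Prime implicants: -000, -110, 0-10, 00-0, 001-, 0101, 1-00, 100-, 11-0, 111-

0101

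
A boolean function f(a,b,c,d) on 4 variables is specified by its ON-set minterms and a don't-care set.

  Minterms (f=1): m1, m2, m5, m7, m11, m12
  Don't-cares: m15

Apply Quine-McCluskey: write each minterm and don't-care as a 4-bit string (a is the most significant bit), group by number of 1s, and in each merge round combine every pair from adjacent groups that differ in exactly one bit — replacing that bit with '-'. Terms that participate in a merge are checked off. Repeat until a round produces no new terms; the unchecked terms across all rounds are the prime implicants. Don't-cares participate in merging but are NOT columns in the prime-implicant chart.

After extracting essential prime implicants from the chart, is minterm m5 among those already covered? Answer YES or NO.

YES

Round 0: 0001✓ 0010 0101✓ 0111✓ 1011✓ 1100 1111✓
Round 1: -111 0-01 01-1 1-11
PIs = {-111, 0-01, 0010, 01-1, 1-11, 1100}
Coverage chart:
  m1: 0-01 ←essential
  m2: 0010 ←essential
  m5: 0-01,01-1
  m7: -111,01-1
  m11: 1-11 ←essential
  m12: 1100 ←essential
Essential: 0-01, 0010, 1-11, 1100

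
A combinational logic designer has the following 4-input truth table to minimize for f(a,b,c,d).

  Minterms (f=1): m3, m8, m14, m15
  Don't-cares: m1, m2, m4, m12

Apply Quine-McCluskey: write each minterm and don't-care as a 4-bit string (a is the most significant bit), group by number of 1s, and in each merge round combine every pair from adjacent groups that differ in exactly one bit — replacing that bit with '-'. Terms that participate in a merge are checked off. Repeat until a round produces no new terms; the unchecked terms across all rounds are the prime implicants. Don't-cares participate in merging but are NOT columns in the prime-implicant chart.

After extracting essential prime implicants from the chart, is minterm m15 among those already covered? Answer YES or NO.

Round 0: 0001✓ 0010✓ 0011✓ 0100✓ 1000✓ 1100✓ 1110✓ 1111✓
Round 1: -100 00-1 001- 1-00 11-0 111-
PIs = {-100, 00-1, 001-, 1-00, 11-0, 111-}
Coverage chart:
  m3: 00-1,001-
  m8: 1-00 ←essential
  m14: 11-0,111-
  m15: 111- ←essential
Essential: 1-00, 111-

YES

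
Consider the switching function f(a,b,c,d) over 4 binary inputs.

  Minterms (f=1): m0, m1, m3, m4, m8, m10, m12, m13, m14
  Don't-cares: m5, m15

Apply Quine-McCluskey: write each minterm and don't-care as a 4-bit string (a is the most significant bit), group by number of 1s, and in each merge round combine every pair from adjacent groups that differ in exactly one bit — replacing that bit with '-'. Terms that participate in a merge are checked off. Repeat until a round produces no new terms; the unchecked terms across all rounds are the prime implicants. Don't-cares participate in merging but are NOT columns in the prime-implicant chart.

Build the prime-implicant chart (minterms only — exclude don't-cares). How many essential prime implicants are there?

size-2^0 implicants → 0000(✓)  0001(✓)  0011(✓)  0100(✓)  0101(✓)  1000(✓)  1010(✓)  1100(✓)  1101(✓)  1110(✓)  1111(✓)
size-2^1 implicants → -000(✓)  -100(✓)  -101(✓)  0-00(✓)  0-01(✓)  00-1  000-(✓)  010-(✓)  1-00(✓)  1-10(✓)  10-0(✓)  11-0(✓)  11-1(✓)  110-(✓)  111-(✓)
size-2^2 implicants → --00  -10-  0-0-  1--0  11--
Unchecked terms (primes): --00, -10-, 0-0-, 00-1, 1--0, 11--
Minterm coverage:
  m0 ⊆ --00,0-0-
  m1 ⊆ 0-0-,00-1
  m3 ⊆ 00-1 [E]
  m4 ⊆ --00,-10-,0-0-
  m8 ⊆ --00,1--0
  m10 ⊆ 1--0 [E]
  m12 ⊆ --00,-10-,1--0,11--
  m13 ⊆ -10-,11--
  m14 ⊆ 1--0,11--
E = {00-1, 1--0}

2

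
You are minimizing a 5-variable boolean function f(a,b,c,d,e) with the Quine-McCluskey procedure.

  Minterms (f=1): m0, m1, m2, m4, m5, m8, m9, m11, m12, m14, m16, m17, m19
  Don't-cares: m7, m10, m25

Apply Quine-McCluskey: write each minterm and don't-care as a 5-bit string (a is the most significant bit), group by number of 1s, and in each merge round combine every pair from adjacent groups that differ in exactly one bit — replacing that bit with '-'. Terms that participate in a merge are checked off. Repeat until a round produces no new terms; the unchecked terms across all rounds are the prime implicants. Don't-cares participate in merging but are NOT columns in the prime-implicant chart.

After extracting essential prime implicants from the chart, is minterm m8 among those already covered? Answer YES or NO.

[col 0] 00000*, 00001*, 00010*, 00100*, 00101*, 00111*, 01000*, 01001*, 01010*, 01011*, 01100*, 01110*, 10000*, 10001*, 10011*, 11001*
[col 1] -0000*, -0001*, -1001*, 0-000*, 0-001*, 0-010*, 0-100*, 00-00*, 00-01*, 000-0*, 0000-*, 001-1, 0010-*, 01-00*, 01-10*, 010-0*, 010-1*, 0100-*, 0101-*, 011-0*, 1-001*, 100-1, 1000-*
[col 2] --001, -000-, 0--00, 0-0-0, 0-00-, 00-0-, 01--0, 010--
Prime implicants: --001, -000-, 0--00, 0-0-0, 0-00-, 00-0-, 001-1, 01--0, 010--, 100-1
PI chart (minterm → PIs covering it):
  0 | -000-,0--00,0-0-0,0-00-,00-0-
  1 | --001,-000-,0-00-,00-0-
  2 | 0-0-0  (sole → essential)
  4 | 0--00,00-0-
  5 | 00-0-,001-1
  8 | 0--00,0-0-0,0-00-,01--0,010--
  9 | --001,0-00-,010--
  11 | 010--  (sole → essential)
  12 | 0--00,01--0
  14 | 01--0  (sole → essential)
  16 | -000-  (sole → essential)
  17 | --001,-000-,100-1
  19 | 100-1  (sole → essential)
Essential prime implicants: -000-, 0-0-0, 01--0, 010--, 100-1

YES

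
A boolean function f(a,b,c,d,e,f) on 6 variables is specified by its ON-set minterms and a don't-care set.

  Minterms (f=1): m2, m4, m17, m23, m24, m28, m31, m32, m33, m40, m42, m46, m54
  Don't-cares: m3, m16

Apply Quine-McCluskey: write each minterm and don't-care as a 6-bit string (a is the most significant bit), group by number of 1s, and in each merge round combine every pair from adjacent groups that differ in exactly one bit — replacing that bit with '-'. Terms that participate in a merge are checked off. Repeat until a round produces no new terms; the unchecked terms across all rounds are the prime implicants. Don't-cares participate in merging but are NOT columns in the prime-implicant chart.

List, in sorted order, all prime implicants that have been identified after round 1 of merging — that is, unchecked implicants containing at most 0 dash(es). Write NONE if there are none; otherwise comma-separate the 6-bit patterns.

size-2^0 implicants → 000010(✓)  000011(✓)  000100  010000(✓)  010001(✓)  010111(✓)  011000(✓)  011100(✓)  011111(✓)  100000(✓)  100001(✓)  101000(✓)  101010(✓)  101110(✓)  110110
size-2^1 implicants → 00001-  01-000  01-111  01000-  011-00  10-000  10000-  101-10  1010-0
Unchecked terms (primes): 00001-, 000100, 01-000, 01-111, 01000-, 011-00, 10-000, 10000-, 101-10, 1010-0, 110110

000100, 110110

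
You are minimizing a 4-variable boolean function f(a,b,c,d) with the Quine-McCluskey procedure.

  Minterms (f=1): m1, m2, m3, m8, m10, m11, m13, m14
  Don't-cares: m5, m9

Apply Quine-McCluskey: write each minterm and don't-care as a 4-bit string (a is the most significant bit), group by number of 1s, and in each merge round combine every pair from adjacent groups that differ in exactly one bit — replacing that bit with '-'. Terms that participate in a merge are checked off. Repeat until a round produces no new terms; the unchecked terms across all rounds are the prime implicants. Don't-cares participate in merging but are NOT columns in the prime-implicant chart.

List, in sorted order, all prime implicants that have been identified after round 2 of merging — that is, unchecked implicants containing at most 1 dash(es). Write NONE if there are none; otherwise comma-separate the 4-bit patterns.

1-10

size-2^0 implicants → 0001(✓)  0010(✓)  0011(✓)  0101(✓)  1000(✓)  1001(✓)  1010(✓)  1011(✓)  1101(✓)  1110(✓)
size-2^1 implicants → -001(✓)  -010(✓)  -011(✓)  -101(✓)  0-01(✓)  00-1(✓)  001-(✓)  1-01(✓)  1-10  10-0(✓)  10-1(✓)  100-(✓)  101-(✓)
size-2^2 implicants → --01  -0-1  -01-  10--
Unchecked terms (primes): --01, -0-1, -01-, 1-10, 10--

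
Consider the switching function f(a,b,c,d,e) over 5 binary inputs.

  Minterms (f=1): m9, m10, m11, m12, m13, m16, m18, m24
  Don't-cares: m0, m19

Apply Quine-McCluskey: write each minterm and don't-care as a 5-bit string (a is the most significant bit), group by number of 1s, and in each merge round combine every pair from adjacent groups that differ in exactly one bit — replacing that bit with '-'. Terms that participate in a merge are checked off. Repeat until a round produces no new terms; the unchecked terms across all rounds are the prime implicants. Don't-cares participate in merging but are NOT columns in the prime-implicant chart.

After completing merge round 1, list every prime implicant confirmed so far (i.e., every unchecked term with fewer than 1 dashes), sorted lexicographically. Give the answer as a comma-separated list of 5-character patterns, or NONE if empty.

NONE

Round 0: 00000✓ 01001✓ 01010✓ 01011✓ 01100✓ 01101✓ 10000✓ 10010✓ 10011✓ 11000✓
Round 1: -0000 01-01 010-1 0101- 0110- 1-000 100-0 1001-
PIs = {-0000, 01-01, 010-1, 0101-, 0110-, 1-000, 100-0, 1001-}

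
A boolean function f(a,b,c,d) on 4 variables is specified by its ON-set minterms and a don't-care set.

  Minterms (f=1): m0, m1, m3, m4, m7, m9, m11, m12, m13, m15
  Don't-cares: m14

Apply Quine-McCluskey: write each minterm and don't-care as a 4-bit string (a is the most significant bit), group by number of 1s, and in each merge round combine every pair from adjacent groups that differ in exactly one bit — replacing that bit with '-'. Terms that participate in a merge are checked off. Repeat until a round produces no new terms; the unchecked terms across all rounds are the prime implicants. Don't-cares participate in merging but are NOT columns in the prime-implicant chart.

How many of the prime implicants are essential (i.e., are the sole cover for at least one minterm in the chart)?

1

Round 0: 0000✓ 0001✓ 0011✓ 0100✓ 0111✓ 1001✓ 1011✓ 1100✓ 1101✓ 1110✓ 1111✓
Round 1: -001✓ -011✓ -100 -111✓ 0-00 0-11✓ 00-1✓ 000- 1-01✓ 1-11✓ 10-1✓ 11-0✓ 11-1✓ 110-✓ 111-✓
Round 2: --11 -0-1 1--1 11--
PIs = {--11, -0-1, -100, 0-00, 000-, 1--1, 11--}
Coverage chart:
  m0: 0-00,000-
  m1: -0-1,000-
  m3: --11,-0-1
  m4: -100,0-00
  m7: --11 ←essential
  m9: -0-1,1--1
  m11: --11,-0-1,1--1
  m12: -100,11--
  m13: 1--1,11--
  m15: --11,1--1,11--
Essential: --11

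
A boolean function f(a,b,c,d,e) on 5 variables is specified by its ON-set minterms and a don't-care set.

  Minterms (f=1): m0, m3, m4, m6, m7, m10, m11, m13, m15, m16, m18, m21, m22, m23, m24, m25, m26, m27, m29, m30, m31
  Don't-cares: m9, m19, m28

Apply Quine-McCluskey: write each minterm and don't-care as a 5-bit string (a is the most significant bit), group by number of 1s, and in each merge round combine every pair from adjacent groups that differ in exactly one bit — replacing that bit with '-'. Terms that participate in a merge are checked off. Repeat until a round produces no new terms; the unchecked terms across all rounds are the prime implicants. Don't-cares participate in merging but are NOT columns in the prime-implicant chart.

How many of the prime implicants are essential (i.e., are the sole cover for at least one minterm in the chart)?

4

Round 0: 00000✓ 00011✓ 00100✓ 00110✓ 00111✓ 01001✓ 01010✓ 01011✓ 01101✓ 01111✓ 10000✓ 10010✓ 10011✓ 10101✓ 10110✓ 10111✓ 11000✓ 11001✓ 11010✓ 11011✓ 11100✓ 11101✓ 11110✓ 11111✓
Round 1: -0000 -0011✓ -0110✓ -0111✓ -1001✓ -1010✓ -1011✓ -1101✓ -1111✓ 0-011✓ 0-111✓ 00-00 00-11✓ 001-0 0011-✓ 01-01✓ 01-11✓ 010-1✓ 0101-✓ 011-1✓ 1-000✓ 1-010✓ 1-011✓ 1-101✓ 1-110✓ 1-111✓ 10-10✓ 10-11✓ 100-0✓ 1001-✓ 101-1✓ 1011-✓ 11-00✓ 11-01✓ 11-10✓ 11-11✓ 110-0✓ 110-1✓ 1100-✓ 1101-✓ 111-0✓ 111-1✓ 1110-✓ 1111-✓
Round 2: --011✓ --111✓ -0-11✓ -011- -1-01✓ -1-11✓ -10-1✓ -101- -11-1✓ 0--11✓ 01--1✓ 1--10✓ 1--11✓ 1-0-0 1-01-✓ 1-1-1 1-11-✓ 10-1-✓ 11--0✓ 11--1✓ 11-0-✓ 11-1-✓ 110--✓ 111--✓
Round 3: ---11 -1--1 1--1- 11---
PIs = {---11, -0000, -011-, -1--1, -101-, 00-00, 001-0, 1--1-, 1-0-0, 1-1-1, 11---}
Coverage chart:
  m0: -0000,00-00
  m3: ---11 ←essential
  m4: 00-00,001-0
  m6: -011-,001-0
  m7: ---11,-011-
  m10: -101- ←essential
  m11: ---11,-1--1,-101-
  m13: -1--1 ←essential
  m15: ---11,-1--1
  m16: -0000,1-0-0
  m18: 1--1-,1-0-0
  m21: 1-1-1 ←essential
  m22: -011-,1--1-
  m23: ---11,-011-,1--1-,1-1-1
  m24: 1-0-0,11---
  m25: -1--1,11---
  m26: -101-,1--1-,1-0-0,11---
  m27: ---11,-1--1,-101-,1--1-,11---
  m29: -1--1,1-1-1,11---
  m30: 1--1-,11---
  m31: ---11,-1--1,1--1-,1-1-1,11---
Essential: ---11, -1--1, -101-, 1-1-1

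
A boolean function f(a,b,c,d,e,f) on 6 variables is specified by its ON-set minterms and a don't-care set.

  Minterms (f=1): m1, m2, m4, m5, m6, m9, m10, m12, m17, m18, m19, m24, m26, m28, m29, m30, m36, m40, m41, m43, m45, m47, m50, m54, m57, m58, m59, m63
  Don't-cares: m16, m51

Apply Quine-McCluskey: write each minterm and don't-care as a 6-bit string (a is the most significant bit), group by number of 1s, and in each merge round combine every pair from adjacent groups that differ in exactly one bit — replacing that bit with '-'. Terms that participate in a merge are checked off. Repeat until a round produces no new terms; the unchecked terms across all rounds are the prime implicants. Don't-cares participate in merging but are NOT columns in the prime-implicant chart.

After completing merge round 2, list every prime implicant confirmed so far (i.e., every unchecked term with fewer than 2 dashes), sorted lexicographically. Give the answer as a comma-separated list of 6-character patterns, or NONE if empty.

Round 0: 000001✓ 000010✓ 000100✓ 000101✓ 000110✓ 001001✓ 001010✓ 001100✓ 010000✓ 010001✓ 010010✓ 010011✓ 011000✓ 011010✓ 011100✓ 011101✓ 011110✓ 100100✓ 101000✓ 101001✓ 101011✓ 101101✓ 101111✓ 110010✓ 110011✓ 110110✓ 111001✓ 111010✓ 111011✓ 111111✓
Round 1: -00100 -01001 -10010✓ -10011✓ -11010✓ 0-0001 0-0010✓ 0-1010✓ 0-1100 00-001 00-010✓ 00-100 000-01 000-10 0001-0 00010- 01-000✓ 01-010✓ 0100-0✓ 0100-1✓ 01000-✓ 01001-✓ 011-00✓ 011-10✓ 0110-0✓ 0111-0✓ 01110- 1-1001✓ 1-1011✓ 1-1111✓ 101-01✓ 101-11✓ 1010-1✓ 10100- 1011-1✓ 11-010✓ 11-011✓ 110-10 11001-✓ 111-11✓ 1110-1✓ 11101-✓
Round 2: -1-010 -1001- 0--010 01-0-0 0100-- 011--0 1-1-11 1-10-1 101--1 11-01-
PIs = {-00100, -01001, -1-010, -1001-, 0--010, 0-0001, 0-1100, 00-001, 00-100, 000-01, 000-10, 0001-0, 00010-, 01-0-0, 0100--, 011--0, 01110-, 1-1-11, 1-10-1, 101--1, 10100-, 11-01-, 110-10}

-00100, -01001, 0-0001, 0-1100, 00-001, 00-100, 000-01, 000-10, 0001-0, 00010-, 01110-, 10100-, 110-10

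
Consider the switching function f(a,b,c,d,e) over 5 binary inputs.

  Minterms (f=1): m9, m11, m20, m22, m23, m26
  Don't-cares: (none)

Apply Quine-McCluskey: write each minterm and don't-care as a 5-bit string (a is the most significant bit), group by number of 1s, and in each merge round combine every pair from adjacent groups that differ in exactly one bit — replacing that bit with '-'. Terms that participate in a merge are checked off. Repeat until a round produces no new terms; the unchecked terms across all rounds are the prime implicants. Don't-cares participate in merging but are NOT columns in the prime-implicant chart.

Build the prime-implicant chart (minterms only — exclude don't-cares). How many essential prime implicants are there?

size-2^0 implicants → 01001(✓)  01011(✓)  10100(✓)  10110(✓)  10111(✓)  11010
size-2^1 implicants → 010-1  101-0  1011-
Unchecked terms (primes): 010-1, 101-0, 1011-, 11010
Minterm coverage:
  m9 ⊆ 010-1 [E]
  m11 ⊆ 010-1 [E]
  m20 ⊆ 101-0 [E]
  m22 ⊆ 101-0,1011-
  m23 ⊆ 1011- [E]
  m26 ⊆ 11010 [E]
E = {010-1, 101-0, 1011-, 11010}

4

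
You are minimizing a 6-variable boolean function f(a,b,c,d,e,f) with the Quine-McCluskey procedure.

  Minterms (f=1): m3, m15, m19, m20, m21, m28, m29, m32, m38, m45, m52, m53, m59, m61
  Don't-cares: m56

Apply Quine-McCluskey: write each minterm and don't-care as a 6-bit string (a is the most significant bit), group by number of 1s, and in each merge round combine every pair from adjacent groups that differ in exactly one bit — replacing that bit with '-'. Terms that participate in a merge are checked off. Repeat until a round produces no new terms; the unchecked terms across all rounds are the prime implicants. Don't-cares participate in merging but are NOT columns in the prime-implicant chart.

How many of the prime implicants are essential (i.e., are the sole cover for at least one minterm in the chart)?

Round 0: 000011✓ 001111 010011✓ 010100✓ 010101✓ 011100✓ 011101✓ 100000 100110 101101✓ 110100✓ 110101✓ 111000 111011 111101✓
Round 1: -10100✓ -10101✓ -11101✓ 0-0011 01-100✓ 01-101✓ 01010-✓ 01110-✓ 1-1101 11-101✓ 11010-✓
Round 2: -1-101 -1010- 01-10-
PIs = {-1-101, -1010-, 0-0011, 001111, 01-10-, 1-1101, 100000, 100110, 111000, 111011}
Coverage chart:
  m3: 0-0011 ←essential
  m15: 001111 ←essential
  m19: 0-0011 ←essential
  m20: -1010-,01-10-
  m21: -1-101,-1010-,01-10-
  m28: 01-10- ←essential
  m29: -1-101,01-10-
  m32: 100000 ←essential
  m38: 100110 ←essential
  m45: 1-1101 ←essential
  m52: -1010- ←essential
  m53: -1-101,-1010-
  m59: 111011 ←essential
  m61: -1-101,1-1101
Essential: -1010-, 0-0011, 001111, 01-10-, 1-1101, 100000, 100110, 111011

8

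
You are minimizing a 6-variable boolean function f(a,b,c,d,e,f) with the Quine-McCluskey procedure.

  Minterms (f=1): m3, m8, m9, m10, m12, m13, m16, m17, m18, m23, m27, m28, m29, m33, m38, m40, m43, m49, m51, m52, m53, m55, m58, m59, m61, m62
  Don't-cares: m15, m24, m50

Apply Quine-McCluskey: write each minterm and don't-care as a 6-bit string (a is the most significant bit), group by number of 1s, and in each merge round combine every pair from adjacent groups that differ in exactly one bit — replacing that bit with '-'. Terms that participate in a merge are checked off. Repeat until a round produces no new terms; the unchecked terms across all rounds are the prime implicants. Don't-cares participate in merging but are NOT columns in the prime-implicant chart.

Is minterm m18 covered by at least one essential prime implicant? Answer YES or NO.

[col 0] 000011, 001000*, 001001*, 001010*, 001100*, 001101*, 001111*, 010000*, 010001*, 010010*, 010111*, 011000*, 011011*, 011100*, 011101*, 100001*, 100110, 101000*, 101011*, 110001*, 110010*, 110011*, 110100*, 110101*, 110111*, 111010*, 111011*, 111101*, 111110*
[col 1] -01000, -10001, -10010, -10111, -11011, -11101, 0-1000*, 0-1100*, 0-1101*, 001-00*, 001-01*, 0010-0, 00100-*, 0011-1, 00110-*, 01-000, 0100-0, 01000-, 011-00*, 01110-*, 1-0001, 1-1011, 11-010*, 11-011*, 11-101, 110-01*, 110-11*, 1100-1*, 11001-*, 1101-1*, 11010-, 111-10, 11101-*
[col 2] 0-1-00, 0-110-, 001-0-, 11-01-, 110--1
Prime implicants: -01000, -10001, -10010, -10111, -11011, -11101, 0-1-00, 0-110-, 000011, 001-0-, 0010-0, 0011-1, 01-000, 0100-0, 01000-, 1-0001, 1-1011, 100110, 11-01-, 11-101, 110--1, 11010-, 111-10
PI chart (minterm → PIs covering it):
  3 | 000011  (sole → essential)
  8 | -01000,0-1-00,001-0-,0010-0
  9 | 001-0-  (sole → essential)
  10 | 0010-0  (sole → essential)
  12 | 0-1-00,0-110-,001-0-
  13 | 0-110-,001-0-,0011-1
  16 | 01-000,0100-0,01000-
  17 | -10001,01000-
  18 | -10010,0100-0
  23 | -10111  (sole → essential)
  27 | -11011  (sole → essential)
  28 | 0-1-00,0-110-
  29 | -11101,0-110-
  33 | 1-0001  (sole → essential)
  38 | 100110  (sole → essential)
  40 | -01000  (sole → essential)
  43 | 1-1011  (sole → essential)
  49 | -10001,1-0001,110--1
  51 | 11-01-,110--1
  52 | 11010-  (sole → essential)
  53 | 11-101,110--1,11010-
  55 | -10111,110--1
  58 | 11-01-,111-10
  59 | -11011,1-1011,11-01-
  61 | -11101,11-101
  62 | 111-10  (sole → essential)
Essential prime implicants: -01000, -10111, -11011, 000011, 001-0-, 0010-0, 1-0001, 1-1011, 100110, 11010-, 111-10

NO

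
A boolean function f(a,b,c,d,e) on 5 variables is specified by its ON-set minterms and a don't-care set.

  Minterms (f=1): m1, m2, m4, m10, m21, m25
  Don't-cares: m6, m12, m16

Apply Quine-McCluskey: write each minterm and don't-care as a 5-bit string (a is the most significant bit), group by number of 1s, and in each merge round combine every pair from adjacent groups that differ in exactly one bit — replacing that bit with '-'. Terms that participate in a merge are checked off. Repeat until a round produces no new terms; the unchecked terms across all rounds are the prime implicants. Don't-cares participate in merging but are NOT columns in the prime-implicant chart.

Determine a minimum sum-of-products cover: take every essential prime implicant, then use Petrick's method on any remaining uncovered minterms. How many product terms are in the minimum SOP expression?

Round 0: 00001 00010✓ 00100✓ 00110✓ 01010✓ 01100✓ 10000 10101 11001
Round 1: 0-010 0-100 00-10 001-0
PIs = {0-010, 0-100, 00-10, 00001, 001-0, 10000, 10101, 11001}
Coverage chart:
  m1: 00001 ←essential
  m2: 0-010,00-10
  m4: 0-100,001-0
  m10: 0-010 ←essential
  m21: 10101 ←essential
  m25: 11001 ←essential
Essential: 0-010, 00001, 10101, 11001
Petrick residual → 0-100
Min cover (5 terms): a'c'de' + a'cd'e' + a'b'c'd'e + ab'cd'e + abc'd'e

5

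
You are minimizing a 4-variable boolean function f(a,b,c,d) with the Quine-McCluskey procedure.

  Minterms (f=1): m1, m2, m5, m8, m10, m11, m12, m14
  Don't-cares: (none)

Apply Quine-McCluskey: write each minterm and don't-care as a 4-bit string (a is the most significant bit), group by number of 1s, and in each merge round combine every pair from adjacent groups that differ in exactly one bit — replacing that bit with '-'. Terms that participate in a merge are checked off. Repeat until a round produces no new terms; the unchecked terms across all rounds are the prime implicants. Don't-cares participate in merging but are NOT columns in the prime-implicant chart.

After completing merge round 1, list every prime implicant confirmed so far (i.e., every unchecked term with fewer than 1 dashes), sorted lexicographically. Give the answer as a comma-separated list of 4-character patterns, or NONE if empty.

[col 0] 0001*, 0010*, 0101*, 1000*, 1010*, 1011*, 1100*, 1110*
[col 1] -010, 0-01, 1-00*, 1-10*, 10-0*, 101-, 11-0*
[col 2] 1--0
Prime implicants: -010, 0-01, 1--0, 101-

NONE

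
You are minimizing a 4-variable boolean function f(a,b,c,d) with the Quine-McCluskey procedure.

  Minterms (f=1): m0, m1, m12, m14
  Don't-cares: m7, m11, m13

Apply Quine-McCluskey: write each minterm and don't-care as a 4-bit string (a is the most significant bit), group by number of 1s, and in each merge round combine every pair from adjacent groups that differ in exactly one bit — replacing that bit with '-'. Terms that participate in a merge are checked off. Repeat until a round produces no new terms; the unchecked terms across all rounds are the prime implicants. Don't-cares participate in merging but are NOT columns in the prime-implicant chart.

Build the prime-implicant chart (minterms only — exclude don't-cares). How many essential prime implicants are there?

2

[col 0] 0000*, 0001*, 0111, 1011, 1100*, 1101*, 1110*
[col 1] 000-, 11-0, 110-
Prime implicants: 000-, 0111, 1011, 11-0, 110-
PI chart (minterm → PIs covering it):
  0 | 000-  (sole → essential)
  1 | 000-  (sole → essential)
  12 | 11-0,110-
  14 | 11-0  (sole → essential)
Essential prime implicants: 000-, 11-0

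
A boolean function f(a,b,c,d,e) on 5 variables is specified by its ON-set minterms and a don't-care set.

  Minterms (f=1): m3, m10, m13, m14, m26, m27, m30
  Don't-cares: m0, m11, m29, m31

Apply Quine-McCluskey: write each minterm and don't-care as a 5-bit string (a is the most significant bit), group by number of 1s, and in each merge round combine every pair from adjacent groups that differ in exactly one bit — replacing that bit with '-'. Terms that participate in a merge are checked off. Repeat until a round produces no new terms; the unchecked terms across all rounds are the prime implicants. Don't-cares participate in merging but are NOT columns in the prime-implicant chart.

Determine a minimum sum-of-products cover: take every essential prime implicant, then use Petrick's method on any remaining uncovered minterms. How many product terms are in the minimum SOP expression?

4

[col 0] 00000, 00011*, 01010*, 01011*, 01101*, 01110*, 11010*, 11011*, 11101*, 11110*, 11111*
[col 1] -1010*, -1011*, -1101, -1110*, 0-011, 01-10*, 0101-*, 11-10*, 11-11*, 1101-*, 111-1, 1111-*
[col 2] -1-10, -101-, 11-1-
Prime implicants: -1-10, -101-, -1101, 0-011, 00000, 11-1-, 111-1
PI chart (minterm → PIs covering it):
  3 | 0-011  (sole → essential)
  10 | -1-10,-101-
  13 | -1101  (sole → essential)
  14 | -1-10  (sole → essential)
  26 | -1-10,-101-,11-1-
  27 | -101-,11-1-
  30 | -1-10,11-1-
Essential prime implicants: -1-10, -1101, 0-011
Petrick residual → -101-
Minimum SOP uses 4 PIs: bde' + bc'd + bcd'e + a'c'de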